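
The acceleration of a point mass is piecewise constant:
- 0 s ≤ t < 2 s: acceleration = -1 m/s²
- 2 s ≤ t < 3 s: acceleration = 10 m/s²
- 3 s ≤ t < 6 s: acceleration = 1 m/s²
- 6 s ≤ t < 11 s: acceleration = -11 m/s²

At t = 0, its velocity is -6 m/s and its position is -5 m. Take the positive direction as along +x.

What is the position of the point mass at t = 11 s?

-124 m

On each constant-a segment, Δv = aΔt and Δx = v₀Δt + ½aΔt²; chain segment to segment.
0–2 s: v starts -6 m/s; Δx = -6·2 + ½·-1·2² = -14 m; v ends -8 m/s.
2–3 s: v starts -8 m/s; Δx = -8·1 + ½·10·1² = -3 m; v ends 2 m/s.
3–6 s: v starts 2 m/s; Δx = 2·3 + ½·1·3² = 10.5 m; v ends 5 m/s.
6–11 s: v starts 5 m/s; Δx = 5·5 + ½·-11·5² = -112.5 m; v ends -50 m/s.
x(11) = -5 + Σ Δx = -124 m.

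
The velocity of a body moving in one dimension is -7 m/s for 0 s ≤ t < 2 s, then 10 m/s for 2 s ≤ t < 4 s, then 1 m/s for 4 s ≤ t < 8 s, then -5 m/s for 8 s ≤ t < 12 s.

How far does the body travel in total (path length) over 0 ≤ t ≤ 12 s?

Total distance travelled is ∫|v| dt — sum the magnitudes of each area piece.
0–2 s: |-7| × 2 = 14 m
2–4 s: |10| × 2 = 20 m
4–8 s: |1| × 4 = 4 m
8–12 s: |-5| × 4 = 20 m
Total distance = 58 m

58 m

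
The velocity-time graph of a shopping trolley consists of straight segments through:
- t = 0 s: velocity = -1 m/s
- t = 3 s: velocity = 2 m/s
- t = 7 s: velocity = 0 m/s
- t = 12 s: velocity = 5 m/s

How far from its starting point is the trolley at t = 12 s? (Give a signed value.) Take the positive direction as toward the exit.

Displacement is the signed area under the v-t curve.
0–3 s: ½(-1 + 2)(3) = 1.5 m
3–7 s: ½(2 + 0)(4) = 4 m
7–12 s: ½(0 + 5)(5) = 12.5 m
Net displacement = 18 m

18 m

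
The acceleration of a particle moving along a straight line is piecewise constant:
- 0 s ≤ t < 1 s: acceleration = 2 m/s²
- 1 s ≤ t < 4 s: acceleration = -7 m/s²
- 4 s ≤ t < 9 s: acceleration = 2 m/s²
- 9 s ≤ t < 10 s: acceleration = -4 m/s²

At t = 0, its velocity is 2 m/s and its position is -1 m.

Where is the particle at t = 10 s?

-86.5 m

On each constant-a segment, Δv = aΔt and Δx = v₀Δt + ½aΔt²; chain segment to segment.
0–1 s: v starts 2 m/s; Δx = 2·1 + ½·2·1² = 3 m; v ends 4 m/s.
1–4 s: v starts 4 m/s; Δx = 4·3 + ½·-7·3² = -19.5 m; v ends -17 m/s.
4–9 s: v starts -17 m/s; Δx = -17·5 + ½·2·5² = -60 m; v ends -7 m/s.
9–10 s: v starts -7 m/s; Δx = -7·1 + ½·-4·1² = -9 m; v ends -11 m/s.
x(10) = -1 + Σ Δx = -86.5 m.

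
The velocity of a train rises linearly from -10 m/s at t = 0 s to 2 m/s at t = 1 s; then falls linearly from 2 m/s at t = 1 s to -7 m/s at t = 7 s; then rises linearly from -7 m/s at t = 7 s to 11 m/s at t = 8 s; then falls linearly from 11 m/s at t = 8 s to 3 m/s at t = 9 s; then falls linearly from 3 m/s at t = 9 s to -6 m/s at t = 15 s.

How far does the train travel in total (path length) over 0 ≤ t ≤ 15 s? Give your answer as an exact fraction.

877/18 m

Total distance travelled is ∫|v| dt — sum the magnitudes of each area piece.
0–1 s: v = 0 at t = 5/6 s; triangle areas 25/6 + 1/6 = 13/3 m
1–7 s: v = 0 at t = 7/3 s; triangle areas 4/3 + 49/3 = 53/3 m
7–8 s: v = 0 at t = 133/18 s; triangle areas 49/36 + 121/36 = 85/18 m
8–9 s: |½(11 + 3)(1)| = 7 m
9–15 s: v = 0 at t = 11 s; triangle areas 3 + 12 = 15 m
Total distance = 877/18 m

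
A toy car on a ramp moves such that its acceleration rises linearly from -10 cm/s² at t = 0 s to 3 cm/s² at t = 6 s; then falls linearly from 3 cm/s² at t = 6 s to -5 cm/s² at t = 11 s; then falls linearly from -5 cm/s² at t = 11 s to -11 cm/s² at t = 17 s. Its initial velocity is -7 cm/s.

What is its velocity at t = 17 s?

-81 cm/s

Δv equals the area under the a-t graph; then v = v₀ + Δv.
0–6 s: ½(-10 + 3)(6) = -21 cm/s
6–11 s: ½(3 + -5)(5) = -5 cm/s
11–17 s: ½(-5 + -11)(6) = -48 cm/s
Δv = -74 cm/s, so v(17) = -7 + (-74) = -81 cm/s.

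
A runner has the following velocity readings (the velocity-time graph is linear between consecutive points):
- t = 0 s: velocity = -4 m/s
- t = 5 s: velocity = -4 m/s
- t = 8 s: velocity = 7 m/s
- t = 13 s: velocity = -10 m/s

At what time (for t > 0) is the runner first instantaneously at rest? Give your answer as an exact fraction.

v changes sign on 5–8 s (from -4 to 7); the graph is linear there, so v = 0 at t = 5 + (4)·(8 − 5)/(7 − -4) = 67/11 s.

t = 67/11 s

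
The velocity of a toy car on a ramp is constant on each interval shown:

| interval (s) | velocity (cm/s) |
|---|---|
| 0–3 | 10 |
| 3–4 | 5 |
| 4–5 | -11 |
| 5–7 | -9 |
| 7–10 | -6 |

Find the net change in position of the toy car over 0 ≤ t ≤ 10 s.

Displacement is the signed area under the v-t curve.
0–3 s: 10 × 3 = 30 cm
3–4 s: 5 × 1 = 5 cm
4–5 s: -11 × 1 = -11 cm
5–7 s: -9 × 2 = -18 cm
7–10 s: -6 × 3 = -18 cm
Net displacement = -12 cm

-12 cm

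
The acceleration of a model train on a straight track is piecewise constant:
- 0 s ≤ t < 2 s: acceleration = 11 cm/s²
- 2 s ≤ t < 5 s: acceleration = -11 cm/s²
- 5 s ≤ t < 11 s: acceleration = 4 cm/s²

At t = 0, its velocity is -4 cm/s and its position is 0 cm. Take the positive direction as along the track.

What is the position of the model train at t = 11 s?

On each constant-a segment, Δv = aΔt and Δx = v₀Δt + ½aΔt²; chain segment to segment.
0–2 s: v starts -4 cm/s; Δx = -4·2 + ½·11·2² = 14 cm; v ends 18 cm/s.
2–5 s: v starts 18 cm/s; Δx = 18·3 + ½·-11·3² = 4.5 cm; v ends -15 cm/s.
5–11 s: v starts -15 cm/s; Δx = -15·6 + ½·4·6² = -18 cm; v ends 9 cm/s.
x(11) = 0 + Σ Δx = 0.5 cm.

0.5 cm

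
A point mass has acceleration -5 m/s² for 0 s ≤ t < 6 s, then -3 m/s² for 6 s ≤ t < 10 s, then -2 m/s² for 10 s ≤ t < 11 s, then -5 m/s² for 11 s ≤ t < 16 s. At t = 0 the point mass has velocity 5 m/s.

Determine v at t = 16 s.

-64 m/s

Δv equals the area under the a-t graph; then v = v₀ + Δv.
0–6 s: -5 × 6 = -30 m/s
6–10 s: -3 × 4 = -12 m/s
10–11 s: -2 × 1 = -2 m/s
11–16 s: -5 × 5 = -25 m/s
Δv = -69 m/s, so v(16) = 5 + (-69) = -64 m/s.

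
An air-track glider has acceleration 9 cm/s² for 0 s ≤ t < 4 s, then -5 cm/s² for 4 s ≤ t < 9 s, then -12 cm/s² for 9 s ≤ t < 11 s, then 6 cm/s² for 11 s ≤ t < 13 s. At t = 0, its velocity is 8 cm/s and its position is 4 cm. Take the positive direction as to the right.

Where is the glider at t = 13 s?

On each constant-a segment, Δv = aΔt and Δx = v₀Δt + ½aΔt²; chain segment to segment.
0–4 s: v starts 8 cm/s; Δx = 8·4 + ½·9·4² = 104 cm; v ends 44 cm/s.
4–9 s: v starts 44 cm/s; Δx = 44·5 + ½·-5·5² = 157.5 cm; v ends 19 cm/s.
9–11 s: v starts 19 cm/s; Δx = 19·2 + ½·-12·2² = 14 cm; v ends -5 cm/s.
11–13 s: v starts -5 cm/s; Δx = -5·2 + ½·6·2² = 2 cm; v ends 7 cm/s.
x(13) = 4 + Σ Δx = 281.5 cm.

281.5 cm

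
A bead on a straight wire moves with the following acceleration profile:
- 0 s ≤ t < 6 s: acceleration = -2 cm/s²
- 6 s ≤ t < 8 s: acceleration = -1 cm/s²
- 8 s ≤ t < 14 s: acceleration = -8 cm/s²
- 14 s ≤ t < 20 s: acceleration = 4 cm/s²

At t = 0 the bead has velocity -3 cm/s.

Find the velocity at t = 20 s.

Δv equals the area under the a-t graph; then v = v₀ + Δv.
0–6 s: -2 × 6 = -12 cm/s
6–8 s: -1 × 2 = -2 cm/s
8–14 s: -8 × 6 = -48 cm/s
14–20 s: 4 × 6 = 24 cm/s
Δv = -38 cm/s, so v(20) = -3 + (-38) = -41 cm/s.

-41 cm/s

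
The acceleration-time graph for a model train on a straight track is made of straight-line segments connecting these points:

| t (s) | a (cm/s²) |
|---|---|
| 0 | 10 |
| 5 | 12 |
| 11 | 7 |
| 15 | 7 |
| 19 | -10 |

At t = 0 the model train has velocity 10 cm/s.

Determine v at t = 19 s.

Δv equals the area under the a-t graph; then v = v₀ + Δv.
0–5 s: ½(10 + 12)(5) = 55 cm/s
5–11 s: ½(12 + 7)(6) = 57 cm/s
11–15 s: 7 × 4 = 28 cm/s
15–19 s: ½(7 + -10)(4) = -6 cm/s
Δv = 134 cm/s, so v(19) = 10 + (134) = 144 cm/s.

144 cm/s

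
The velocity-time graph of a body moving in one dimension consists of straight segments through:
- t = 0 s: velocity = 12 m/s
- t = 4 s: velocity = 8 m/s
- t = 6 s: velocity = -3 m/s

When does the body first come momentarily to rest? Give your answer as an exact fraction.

t = 60/11 s

v changes sign on 4–6 s (from 8 to -3); the graph is linear there, so v = 0 at t = 4 + (-8)·(6 − 4)/(-3 − 8) = 60/11 s.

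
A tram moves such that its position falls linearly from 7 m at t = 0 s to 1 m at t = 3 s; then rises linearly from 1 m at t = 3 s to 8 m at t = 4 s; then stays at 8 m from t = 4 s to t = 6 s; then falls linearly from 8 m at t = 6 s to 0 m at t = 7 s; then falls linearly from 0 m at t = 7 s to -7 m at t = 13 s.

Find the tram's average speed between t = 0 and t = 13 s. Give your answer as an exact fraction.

28/13 m/s

Average speed = (total path length)/(elapsed time); on a piecewise-linear x-t graph the path length is Σ|Δx|.
0–3 s: |Δx| = |1 − 7| = 6 m
3–4 s: |Δx| = |8 − 1| = 7 m
4–6 s: |Δx| = |8 − 8| = 0 m
6–7 s: |Δx| = |0 − 8| = 8 m
7–13 s: |Δx| = |-7 − 0| = 7 m
Total path = 28 m; average speed = 28/13 = 28/13 m/s.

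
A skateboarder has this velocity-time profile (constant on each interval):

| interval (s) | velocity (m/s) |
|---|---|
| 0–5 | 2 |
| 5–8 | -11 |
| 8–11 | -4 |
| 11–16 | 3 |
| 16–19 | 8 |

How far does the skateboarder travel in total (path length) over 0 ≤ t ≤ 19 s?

Total distance travelled is ∫|v| dt — sum the magnitudes of each area piece.
0–5 s: |2| × 5 = 10 m
5–8 s: |-11| × 3 = 33 m
8–11 s: |-4| × 3 = 12 m
11–16 s: |3| × 5 = 15 m
16–19 s: |8| × 3 = 24 m
Total distance = 94 m

94 m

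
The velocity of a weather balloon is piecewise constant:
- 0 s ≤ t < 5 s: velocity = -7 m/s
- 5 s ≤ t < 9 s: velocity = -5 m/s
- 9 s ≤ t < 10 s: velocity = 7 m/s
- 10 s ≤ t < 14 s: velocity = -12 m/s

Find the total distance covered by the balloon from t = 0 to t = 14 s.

Total distance travelled is ∫|v| dt — sum the magnitudes of each area piece.
0–5 s: |-7| × 5 = 35 m
5–9 s: |-5| × 4 = 20 m
9–10 s: |7| × 1 = 7 m
10–14 s: |-12| × 4 = 48 m
Total distance = 110 m

110 m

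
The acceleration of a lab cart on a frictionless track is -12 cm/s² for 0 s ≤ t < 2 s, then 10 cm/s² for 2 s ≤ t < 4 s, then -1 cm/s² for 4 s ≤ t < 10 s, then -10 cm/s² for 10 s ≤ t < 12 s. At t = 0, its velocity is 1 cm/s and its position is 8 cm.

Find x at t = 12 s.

On each constant-a segment, Δv = aΔt and Δx = v₀Δt + ½aΔt²; chain segment to segment.
0–2 s: v starts 1 cm/s; Δx = 1·2 + ½·-12·2² = -22 cm; v ends -23 cm/s.
2–4 s: v starts -23 cm/s; Δx = -23·2 + ½·10·2² = -26 cm; v ends -3 cm/s.
4–10 s: v starts -3 cm/s; Δx = -3·6 + ½·-1·6² = -36 cm; v ends -9 cm/s.
10–12 s: v starts -9 cm/s; Δx = -9·2 + ½·-10·2² = -38 cm; v ends -29 cm/s.
x(12) = 8 + Σ Δx = -114 cm.

-114 cm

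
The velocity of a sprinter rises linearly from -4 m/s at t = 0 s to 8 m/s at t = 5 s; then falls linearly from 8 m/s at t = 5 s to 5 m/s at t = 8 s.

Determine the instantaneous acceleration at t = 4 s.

2.4 m/s²

Acceleration is the slope of the v-t graph on 0–5 s: (8 − -4)/(5 − 0) = 2.4 m/s².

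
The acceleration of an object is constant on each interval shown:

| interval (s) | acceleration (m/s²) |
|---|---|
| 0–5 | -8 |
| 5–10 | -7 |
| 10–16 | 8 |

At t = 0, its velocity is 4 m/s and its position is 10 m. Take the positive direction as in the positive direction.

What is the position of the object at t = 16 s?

-619.5 m

On each constant-a segment, Δv = aΔt and Δx = v₀Δt + ½aΔt²; chain segment to segment.
0–5 s: v starts 4 m/s; Δx = 4·5 + ½·-8·5² = -80 m; v ends -36 m/s.
5–10 s: v starts -36 m/s; Δx = -36·5 + ½·-7·5² = -267.5 m; v ends -71 m/s.
10–16 s: v starts -71 m/s; Δx = -71·6 + ½·8·6² = -282 m; v ends -23 m/s.
x(16) = 10 + Σ Δx = -619.5 m.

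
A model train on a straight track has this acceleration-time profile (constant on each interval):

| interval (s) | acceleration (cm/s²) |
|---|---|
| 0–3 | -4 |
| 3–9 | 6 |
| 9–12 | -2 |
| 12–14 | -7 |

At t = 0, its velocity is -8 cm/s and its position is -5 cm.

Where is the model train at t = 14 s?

-14 cm

On each constant-a segment, Δv = aΔt and Δx = v₀Δt + ½aΔt²; chain segment to segment.
0–3 s: v starts -8 cm/s; Δx = -8·3 + ½·-4·3² = -42 cm; v ends -20 cm/s.
3–9 s: v starts -20 cm/s; Δx = -20·6 + ½·6·6² = -12 cm; v ends 16 cm/s.
9–12 s: v starts 16 cm/s; Δx = 16·3 + ½·-2·3² = 39 cm; v ends 10 cm/s.
12–14 s: v starts 10 cm/s; Δx = 10·2 + ½·-7·2² = 6 cm; v ends -4 cm/s.
x(14) = -5 + Σ Δx = -14 cm.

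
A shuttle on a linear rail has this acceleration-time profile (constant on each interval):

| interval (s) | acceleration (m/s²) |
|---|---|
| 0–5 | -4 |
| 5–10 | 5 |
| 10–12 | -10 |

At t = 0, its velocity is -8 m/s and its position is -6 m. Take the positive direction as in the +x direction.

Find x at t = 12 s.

On each constant-a segment, Δv = aΔt and Δx = v₀Δt + ½aΔt²; chain segment to segment.
0–5 s: v starts -8 m/s; Δx = -8·5 + ½·-4·5² = -90 m; v ends -28 m/s.
5–10 s: v starts -28 m/s; Δx = -28·5 + ½·5·5² = -77.5 m; v ends -3 m/s.
10–12 s: v starts -3 m/s; Δx = -3·2 + ½·-10·2² = -26 m; v ends -23 m/s.
x(12) = -6 + Σ Δx = -199.5 m.

-199.5 m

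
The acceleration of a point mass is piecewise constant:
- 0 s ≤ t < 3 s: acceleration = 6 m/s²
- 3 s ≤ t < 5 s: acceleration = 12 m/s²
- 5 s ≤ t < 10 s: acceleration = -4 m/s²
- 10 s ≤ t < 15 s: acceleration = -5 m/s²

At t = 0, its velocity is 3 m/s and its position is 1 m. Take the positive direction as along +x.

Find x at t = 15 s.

340.5 m

On each constant-a segment, Δv = aΔt and Δx = v₀Δt + ½aΔt²; chain segment to segment.
0–3 s: v starts 3 m/s; Δx = 3·3 + ½·6·3² = 36 m; v ends 21 m/s.
3–5 s: v starts 21 m/s; Δx = 21·2 + ½·12·2² = 66 m; v ends 45 m/s.
5–10 s: v starts 45 m/s; Δx = 45·5 + ½·-4·5² = 175 m; v ends 25 m/s.
10–15 s: v starts 25 m/s; Δx = 25·5 + ½·-5·5² = 62.5 m; v ends 0 m/s.
x(15) = 1 + Σ Δx = 340.5 m.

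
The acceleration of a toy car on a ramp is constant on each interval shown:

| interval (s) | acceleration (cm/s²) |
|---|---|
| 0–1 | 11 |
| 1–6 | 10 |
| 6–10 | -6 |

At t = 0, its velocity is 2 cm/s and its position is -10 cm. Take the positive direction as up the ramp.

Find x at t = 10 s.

On each constant-a segment, Δv = aΔt and Δx = v₀Δt + ½aΔt²; chain segment to segment.
0–1 s: v starts 2 cm/s; Δx = 2·1 + ½·11·1² = 7.5 cm; v ends 13 cm/s.
1–6 s: v starts 13 cm/s; Δx = 13·5 + ½·10·5² = 190 cm; v ends 63 cm/s.
6–10 s: v starts 63 cm/s; Δx = 63·4 + ½·-6·4² = 204 cm; v ends 39 cm/s.
x(10) = -10 + Σ Δx = 391.5 cm.

391.5 cm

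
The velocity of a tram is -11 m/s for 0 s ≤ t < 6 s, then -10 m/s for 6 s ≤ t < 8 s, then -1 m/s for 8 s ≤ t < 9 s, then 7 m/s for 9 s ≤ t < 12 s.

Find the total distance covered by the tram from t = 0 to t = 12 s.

Distance (not displacement) is the total path length: add the absolute areas under v-t.
0–6 s: |-11| × 6 = 66 m
6–8 s: |-10| × 2 = 20 m
8–9 s: |-1| × 1 = 1 m
9–12 s: |7| × 3 = 21 m
Total distance = 108 m

108 m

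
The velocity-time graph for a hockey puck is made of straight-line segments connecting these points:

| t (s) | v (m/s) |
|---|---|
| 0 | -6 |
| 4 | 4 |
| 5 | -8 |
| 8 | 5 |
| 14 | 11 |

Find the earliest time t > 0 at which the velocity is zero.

v changes sign on 0–4 s (from -6 to 4); the graph is linear there, so v = 0 at t = 0 + (6)·(4 − 0)/(4 − -6) = 2.4 s.

t = 2.4 s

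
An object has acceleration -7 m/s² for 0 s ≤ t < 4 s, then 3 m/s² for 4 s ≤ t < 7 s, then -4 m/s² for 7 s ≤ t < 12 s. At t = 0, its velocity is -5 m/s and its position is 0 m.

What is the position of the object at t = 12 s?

-331.5 m

On each constant-a segment, Δv = aΔt and Δx = v₀Δt + ½aΔt²; chain segment to segment.
0–4 s: v starts -5 m/s; Δx = -5·4 + ½·-7·4² = -76 m; v ends -33 m/s.
4–7 s: v starts -33 m/s; Δx = -33·3 + ½·3·3² = -85.5 m; v ends -24 m/s.
7–12 s: v starts -24 m/s; Δx = -24·5 + ½·-4·5² = -170 m; v ends -44 m/s.
x(12) = 0 + Σ Δx = -331.5 m.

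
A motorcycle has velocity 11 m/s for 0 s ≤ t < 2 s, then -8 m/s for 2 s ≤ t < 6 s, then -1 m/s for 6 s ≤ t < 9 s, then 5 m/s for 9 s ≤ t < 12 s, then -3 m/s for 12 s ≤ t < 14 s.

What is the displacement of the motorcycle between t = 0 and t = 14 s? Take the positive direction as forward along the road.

-4 m

Net displacement equals the area under the velocity-time graph (areas below the axis count negative).
0–2 s: 11 × 2 = 22 m
2–6 s: -8 × 4 = -32 m
6–9 s: -1 × 3 = -3 m
9–12 s: 5 × 3 = 15 m
12–14 s: -3 × 2 = -6 m
Net displacement = -4 m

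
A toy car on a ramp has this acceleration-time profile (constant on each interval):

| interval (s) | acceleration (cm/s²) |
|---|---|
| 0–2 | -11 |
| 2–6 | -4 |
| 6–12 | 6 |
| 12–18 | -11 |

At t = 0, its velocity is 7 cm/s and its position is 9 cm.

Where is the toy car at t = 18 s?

-337 cm

On each constant-a segment, Δv = aΔt and Δx = v₀Δt + ½aΔt²; chain segment to segment.
0–2 s: v starts 7 cm/s; Δx = 7·2 + ½·-11·2² = -8 cm; v ends -15 cm/s.
2–6 s: v starts -15 cm/s; Δx = -15·4 + ½·-4·4² = -92 cm; v ends -31 cm/s.
6–12 s: v starts -31 cm/s; Δx = -31·6 + ½·6·6² = -78 cm; v ends 5 cm/s.
12–18 s: v starts 5 cm/s; Δx = 5·6 + ½·-11·6² = -168 cm; v ends -61 cm/s.
x(18) = 9 + Σ Δx = -337 cm.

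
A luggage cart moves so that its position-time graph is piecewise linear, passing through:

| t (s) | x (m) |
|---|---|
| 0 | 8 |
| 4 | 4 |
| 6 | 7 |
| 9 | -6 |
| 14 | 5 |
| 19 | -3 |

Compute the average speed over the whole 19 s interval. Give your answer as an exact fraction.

39/19 m/s

Average speed = (total path length)/(elapsed time); on a piecewise-linear x-t graph the path length is Σ|Δx|.
0–4 s: |Δx| = |4 − 8| = 4 m
4–6 s: |Δx| = |7 − 4| = 3 m
6–9 s: |Δx| = |-6 − 7| = 13 m
9–14 s: |Δx| = |5 − -6| = 11 m
14–19 s: |Δx| = |-3 − 5| = 8 m
Total path = 39 m; average speed = 39/19 = 39/19 m/s.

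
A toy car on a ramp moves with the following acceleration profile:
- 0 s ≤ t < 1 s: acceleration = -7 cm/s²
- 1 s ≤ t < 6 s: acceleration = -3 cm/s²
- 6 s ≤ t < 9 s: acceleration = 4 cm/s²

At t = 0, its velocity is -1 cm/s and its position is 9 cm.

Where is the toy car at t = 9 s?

On each constant-a segment, Δv = aΔt and Δx = v₀Δt + ½aΔt²; chain segment to segment.
0–1 s: v starts -1 cm/s; Δx = -1·1 + ½·-7·1² = -4.5 cm; v ends -8 cm/s.
1–6 s: v starts -8 cm/s; Δx = -8·5 + ½·-3·5² = -77.5 cm; v ends -23 cm/s.
6–9 s: v starts -23 cm/s; Δx = -23·3 + ½·4·3² = -51 cm; v ends -11 cm/s.
x(9) = 9 + Σ Δx = -124 cm.

-124 cm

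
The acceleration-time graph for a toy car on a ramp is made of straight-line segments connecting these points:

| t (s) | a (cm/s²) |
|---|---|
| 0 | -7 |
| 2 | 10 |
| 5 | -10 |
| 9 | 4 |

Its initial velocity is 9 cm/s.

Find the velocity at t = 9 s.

0 cm/s

Δv equals the area under the a-t graph; then v = v₀ + Δv.
0–2 s: ½(-7 + 10)(2) = 3 cm/s
2–5 s: ½(10 + -10)(3) = 0 cm/s
5–9 s: ½(-10 + 4)(4) = -12 cm/s
Δv = -9 cm/s, so v(9) = 9 + (-9) = 0 cm/s.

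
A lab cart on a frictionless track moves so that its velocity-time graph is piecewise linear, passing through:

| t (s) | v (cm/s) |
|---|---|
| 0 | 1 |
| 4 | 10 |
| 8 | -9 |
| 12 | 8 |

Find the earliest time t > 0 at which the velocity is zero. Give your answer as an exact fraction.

v changes sign on 4–8 s (from 10 to -9); the graph is linear there, so v = 0 at t = 4 + (-10)·(8 − 4)/(-9 − 10) = 116/19 s.

t = 116/19 s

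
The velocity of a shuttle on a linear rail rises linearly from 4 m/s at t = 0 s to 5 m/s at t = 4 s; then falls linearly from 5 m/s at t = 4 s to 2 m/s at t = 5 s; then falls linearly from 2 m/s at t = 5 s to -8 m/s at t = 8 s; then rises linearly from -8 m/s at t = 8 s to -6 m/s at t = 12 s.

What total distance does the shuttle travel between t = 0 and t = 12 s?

59.7 m

Total distance travelled is ∫|v| dt — sum the magnitudes of each area piece.
0–4 s: |½(4 + 5)(4)| = 18 m
4–5 s: |½(5 + 2)(1)| = 3.5 m
5–8 s: v = 0 at t = 5.6 s; triangle areas 0.6 + 9.6 = 10.2 m
8–12 s: |½(-8 + -6)(4)| = 28 m
Total distance = 59.7 m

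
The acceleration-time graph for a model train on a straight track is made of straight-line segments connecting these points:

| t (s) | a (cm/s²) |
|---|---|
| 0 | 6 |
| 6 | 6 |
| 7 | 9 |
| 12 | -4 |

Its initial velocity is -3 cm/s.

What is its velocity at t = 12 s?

Δv equals the area under the a-t graph; then v = v₀ + Δv.
0–6 s: 6 × 6 = 36 cm/s
6–7 s: ½(6 + 9)(1) = 7.5 cm/s
7–12 s: ½(9 + -4)(5) = 12.5 cm/s
Δv = 56 cm/s, so v(12) = -3 + (56) = 53 cm/s.

53 cm/s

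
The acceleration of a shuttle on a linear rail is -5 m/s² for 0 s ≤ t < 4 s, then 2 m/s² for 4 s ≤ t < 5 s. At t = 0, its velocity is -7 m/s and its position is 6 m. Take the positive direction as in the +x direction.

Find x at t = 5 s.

On each constant-a segment, Δv = aΔt and Δx = v₀Δt + ½aΔt²; chain segment to segment.
0–4 s: v starts -7 m/s; Δx = -7·4 + ½·-5·4² = -68 m; v ends -27 m/s.
4–5 s: v starts -27 m/s; Δx = -27·1 + ½·2·1² = -26 m; v ends -25 m/s.
x(5) = 6 + Σ Δx = -88 m.

-88 m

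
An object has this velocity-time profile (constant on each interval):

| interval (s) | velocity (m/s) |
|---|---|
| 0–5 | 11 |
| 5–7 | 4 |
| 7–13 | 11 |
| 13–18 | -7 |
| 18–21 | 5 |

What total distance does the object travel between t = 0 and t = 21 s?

Total distance travelled is ∫|v| dt — sum the magnitudes of each area piece.
0–5 s: |11| × 5 = 55 m
5–7 s: |4| × 2 = 8 m
7–13 s: |11| × 6 = 66 m
13–18 s: |-7| × 5 = 35 m
18–21 s: |5| × 3 = 15 m
Total distance = 179 m

179 m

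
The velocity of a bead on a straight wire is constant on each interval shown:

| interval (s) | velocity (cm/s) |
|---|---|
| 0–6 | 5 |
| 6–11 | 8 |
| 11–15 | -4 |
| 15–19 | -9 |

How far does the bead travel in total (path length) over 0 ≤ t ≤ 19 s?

Distance (not displacement) is the total path length: add the absolute areas under v-t.
0–6 s: |5| × 6 = 30 cm
6–11 s: |8| × 5 = 40 cm
11–15 s: |-4| × 4 = 16 cm
15–19 s: |-9| × 4 = 36 cm
Total distance = 122 cm

122 cm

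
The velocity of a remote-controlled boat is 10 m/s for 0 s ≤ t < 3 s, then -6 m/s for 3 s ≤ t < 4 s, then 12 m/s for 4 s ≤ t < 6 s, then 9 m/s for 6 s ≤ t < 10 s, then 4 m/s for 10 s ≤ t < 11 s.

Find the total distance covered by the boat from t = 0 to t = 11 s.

100 m

Total distance travelled is ∫|v| dt — sum the magnitudes of each area piece.
0–3 s: |10| × 3 = 30 m
3–4 s: |-6| × 1 = 6 m
4–6 s: |12| × 2 = 24 m
6–10 s: |9| × 4 = 36 m
10–11 s: |4| × 1 = 4 m
Total distance = 100 m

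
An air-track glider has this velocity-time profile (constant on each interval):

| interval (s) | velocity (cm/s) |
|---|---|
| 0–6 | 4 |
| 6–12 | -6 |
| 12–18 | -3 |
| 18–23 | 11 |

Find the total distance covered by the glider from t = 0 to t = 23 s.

133 cm

Distance (not displacement) is the total path length: add the absolute areas under v-t.
0–6 s: |4| × 6 = 24 cm
6–12 s: |-6| × 6 = 36 cm
12–18 s: |-3| × 6 = 18 cm
18–23 s: |11| × 5 = 55 cm
Total distance = 133 cm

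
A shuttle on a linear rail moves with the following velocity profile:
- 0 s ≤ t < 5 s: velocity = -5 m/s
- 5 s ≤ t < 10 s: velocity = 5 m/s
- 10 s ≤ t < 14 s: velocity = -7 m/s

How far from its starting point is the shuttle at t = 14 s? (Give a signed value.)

Displacement is the signed area under the v-t curve.
0–5 s: -5 × 5 = -25 m
5–10 s: 5 × 5 = 25 m
10–14 s: -7 × 4 = -28 m
Net displacement = -28 m

-28 m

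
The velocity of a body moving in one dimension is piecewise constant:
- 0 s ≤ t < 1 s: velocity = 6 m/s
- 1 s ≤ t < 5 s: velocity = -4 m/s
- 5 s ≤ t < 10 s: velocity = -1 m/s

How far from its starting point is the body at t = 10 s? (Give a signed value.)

Displacement is the signed area under the v-t curve.
0–1 s: 6 × 1 = 6 m
1–5 s: -4 × 4 = -16 m
5–10 s: -1 × 5 = -5 m
Net displacement = -15 m

-15 m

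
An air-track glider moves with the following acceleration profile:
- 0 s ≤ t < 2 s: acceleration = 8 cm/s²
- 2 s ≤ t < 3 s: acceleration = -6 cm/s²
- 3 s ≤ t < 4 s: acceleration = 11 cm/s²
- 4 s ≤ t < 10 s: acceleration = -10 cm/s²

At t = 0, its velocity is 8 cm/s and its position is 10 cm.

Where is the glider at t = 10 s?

On each constant-a segment, Δv = aΔt and Δx = v₀Δt + ½aΔt²; chain segment to segment.
0–2 s: v starts 8 cm/s; Δx = 8·2 + ½·8·2² = 32 cm; v ends 24 cm/s.
2–3 s: v starts 24 cm/s; Δx = 24·1 + ½·-6·1² = 21 cm; v ends 18 cm/s.
3–4 s: v starts 18 cm/s; Δx = 18·1 + ½·11·1² = 23.5 cm; v ends 29 cm/s.
4–10 s: v starts 29 cm/s; Δx = 29·6 + ½·-10·6² = -6 cm; v ends -31 cm/s.
x(10) = 10 + Σ Δx = 80.5 cm.

80.5 cm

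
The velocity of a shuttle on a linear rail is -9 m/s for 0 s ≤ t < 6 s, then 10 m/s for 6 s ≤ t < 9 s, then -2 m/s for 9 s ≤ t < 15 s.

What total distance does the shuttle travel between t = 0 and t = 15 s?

Total distance travelled is ∫|v| dt — sum the magnitudes of each area piece.
0–6 s: |-9| × 6 = 54 m
6–9 s: |10| × 3 = 30 m
9–15 s: |-2| × 6 = 12 m
Total distance = 96 m

96 m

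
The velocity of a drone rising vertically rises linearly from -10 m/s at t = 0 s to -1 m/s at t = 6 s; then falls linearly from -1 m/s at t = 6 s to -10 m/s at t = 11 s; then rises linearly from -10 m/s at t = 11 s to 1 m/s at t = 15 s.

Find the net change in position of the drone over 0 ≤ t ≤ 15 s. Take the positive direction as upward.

-78.5 m

Net displacement equals the area under the velocity-time graph (areas below the axis count negative).
0–6 s: ½(-10 + -1)(6) = -33 m
6–11 s: ½(-1 + -10)(5) = -27.5 m
11–15 s: ½(-10 + 1)(4) = -18 m
Net displacement = -78.5 m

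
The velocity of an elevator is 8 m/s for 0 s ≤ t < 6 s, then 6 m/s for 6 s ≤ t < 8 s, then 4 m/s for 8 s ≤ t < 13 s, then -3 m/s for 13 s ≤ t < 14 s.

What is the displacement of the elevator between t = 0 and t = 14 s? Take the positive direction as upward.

Net displacement equals the area under the velocity-time graph (areas below the axis count negative).
0–6 s: 8 × 6 = 48 m
6–8 s: 6 × 2 = 12 m
8–13 s: 4 × 5 = 20 m
13–14 s: -3 × 1 = -3 m
Net displacement = 77 m

77 m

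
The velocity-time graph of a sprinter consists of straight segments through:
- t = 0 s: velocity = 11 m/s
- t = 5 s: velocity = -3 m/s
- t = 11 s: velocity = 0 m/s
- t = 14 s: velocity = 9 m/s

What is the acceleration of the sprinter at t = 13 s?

3 m/s²

Acceleration is the slope of the v-t graph on 11–14 s: (9 − 0)/(14 − 11) = 3 m/s².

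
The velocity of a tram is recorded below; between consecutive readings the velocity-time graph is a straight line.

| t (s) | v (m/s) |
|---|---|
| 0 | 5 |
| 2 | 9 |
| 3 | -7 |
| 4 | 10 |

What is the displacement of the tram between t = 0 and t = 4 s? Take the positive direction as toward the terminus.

16.5 m

Net displacement equals the area under the velocity-time graph (areas below the axis count negative).
0–2 s: ½(5 + 9)(2) = 14 m
2–3 s: ½(9 + -7)(1) = 1 m
3–4 s: ½(-7 + 10)(1) = 1.5 m
Net displacement = 16.5 m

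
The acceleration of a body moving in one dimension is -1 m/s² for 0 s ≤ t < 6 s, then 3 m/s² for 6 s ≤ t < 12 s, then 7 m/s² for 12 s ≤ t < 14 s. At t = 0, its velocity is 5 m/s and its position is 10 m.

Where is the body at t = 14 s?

On each constant-a segment, Δv = aΔt and Δx = v₀Δt + ½aΔt²; chain segment to segment.
0–6 s: v starts 5 m/s; Δx = 5·6 + ½·-1·6² = 12 m; v ends -1 m/s.
6–12 s: v starts -1 m/s; Δx = -1·6 + ½·3·6² = 48 m; v ends 17 m/s.
12–14 s: v starts 17 m/s; Δx = 17·2 + ½·7·2² = 48 m; v ends 31 m/s.
x(14) = 10 + Σ Δx = 118 m.

118 m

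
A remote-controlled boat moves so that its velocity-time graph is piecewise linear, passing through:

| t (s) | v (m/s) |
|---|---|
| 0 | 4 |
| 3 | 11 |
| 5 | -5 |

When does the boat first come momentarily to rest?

t = 4.375 s

v changes sign on 3–5 s (from 11 to -5); the graph is linear there, so v = 0 at t = 3 + (-11)·(5 − 3)/(-5 − 11) = 4.375 s.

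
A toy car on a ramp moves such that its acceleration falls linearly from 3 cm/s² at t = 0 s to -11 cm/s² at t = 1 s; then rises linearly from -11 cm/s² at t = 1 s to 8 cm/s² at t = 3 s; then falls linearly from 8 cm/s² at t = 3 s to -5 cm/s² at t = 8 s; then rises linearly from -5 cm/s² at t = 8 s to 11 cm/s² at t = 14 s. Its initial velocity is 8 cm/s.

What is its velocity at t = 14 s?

Δv equals the area under the a-t graph; then v = v₀ + Δv.
0–1 s: ½(3 + -11)(1) = -4 cm/s
1–3 s: ½(-11 + 8)(2) = -3 cm/s
3–8 s: ½(8 + -5)(5) = 7.5 cm/s
8–14 s: ½(-5 + 11)(6) = 18 cm/s
Δv = 18.5 cm/s, so v(14) = 8 + (18.5) = 26.5 cm/s.

26.5 cm/s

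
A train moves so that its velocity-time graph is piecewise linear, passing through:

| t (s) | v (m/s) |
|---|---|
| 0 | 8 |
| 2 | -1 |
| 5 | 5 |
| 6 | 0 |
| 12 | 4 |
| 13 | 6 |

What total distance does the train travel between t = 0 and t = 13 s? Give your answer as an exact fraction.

Total distance travelled is ∫|v| dt — sum the magnitudes of each area piece.
0–2 s: v = 0 at t = 16/9 s; triangle areas 64/9 + 1/9 = 65/9 m
2–5 s: v = 0 at t = 2.5 s; triangle areas 0.25 + 6.25 = 6.5 m
5–6 s: |½(5 + 0)(1)| = 2.5 m
6–12 s: |½(0 + 4)(6)| = 12 m
12–13 s: |½(4 + 6)(1)| = 5 m
Total distance = 299/9 m

299/9 m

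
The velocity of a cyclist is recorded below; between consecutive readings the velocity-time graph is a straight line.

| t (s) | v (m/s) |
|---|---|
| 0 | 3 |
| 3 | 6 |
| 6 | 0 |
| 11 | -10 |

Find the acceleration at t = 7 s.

-2 m/s²

Acceleration is the slope of the v-t graph on 6–11 s: (-10 − 0)/(11 − 6) = -2 m/s².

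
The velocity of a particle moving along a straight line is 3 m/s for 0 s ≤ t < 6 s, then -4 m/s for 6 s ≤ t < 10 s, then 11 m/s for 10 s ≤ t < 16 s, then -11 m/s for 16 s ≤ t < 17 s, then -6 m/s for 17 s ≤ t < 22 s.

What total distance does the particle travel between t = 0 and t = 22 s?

141 m

Distance (not displacement) is the total path length: add the absolute areas under v-t.
0–6 s: |3| × 6 = 18 m
6–10 s: |-4| × 4 = 16 m
10–16 s: |11| × 6 = 66 m
16–17 s: |-11| × 1 = 11 m
17–22 s: |-6| × 5 = 30 m
Total distance = 141 m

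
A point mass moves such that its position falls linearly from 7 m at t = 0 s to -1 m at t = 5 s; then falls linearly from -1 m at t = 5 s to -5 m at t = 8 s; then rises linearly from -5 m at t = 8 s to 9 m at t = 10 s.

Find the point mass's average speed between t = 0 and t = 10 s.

Average speed = (total path length)/(elapsed time); on a piecewise-linear x-t graph the path length is Σ|Δx|.
0–5 s: |Δx| = |-1 − 7| = 8 m
5–8 s: |Δx| = |-5 − -1| = 4 m
8–10 s: |Δx| = |9 − -5| = 14 m
Total path = 26 m; average speed = 26/10 = 2.6 m/s.

2.6 m/s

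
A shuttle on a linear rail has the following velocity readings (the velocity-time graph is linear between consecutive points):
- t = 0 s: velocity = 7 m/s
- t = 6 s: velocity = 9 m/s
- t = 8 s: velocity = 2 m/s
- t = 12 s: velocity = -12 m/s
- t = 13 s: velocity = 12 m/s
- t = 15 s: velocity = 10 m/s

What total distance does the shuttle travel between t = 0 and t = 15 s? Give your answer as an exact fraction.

757/7 m

Distance (not displacement) is the total path length: add the absolute areas under v-t.
0–6 s: |½(7 + 9)(6)| = 48 m
6–8 s: |½(9 + 2)(2)| = 11 m
8–12 s: v = 0 at t = 60/7 s; triangle areas 4/7 + 144/7 = 148/7 m
12–13 s: v = 0 at t = 12.5 s; triangle areas 3 + 3 = 6 m
13–15 s: |½(12 + 10)(2)| = 22 m
Total distance = 757/7 m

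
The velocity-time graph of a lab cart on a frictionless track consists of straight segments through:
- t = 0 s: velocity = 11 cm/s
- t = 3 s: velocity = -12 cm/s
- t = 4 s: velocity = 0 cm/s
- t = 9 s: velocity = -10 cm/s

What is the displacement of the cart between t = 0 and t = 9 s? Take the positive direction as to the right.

Net displacement equals the area under the velocity-time graph (areas below the axis count negative).
0–3 s: ½(11 + -12)(3) = -1.5 cm
3–4 s: ½(-12 + 0)(1) = -6 cm
4–9 s: ½(0 + -10)(5) = -25 cm
Net displacement = -32.5 cm

-32.5 cm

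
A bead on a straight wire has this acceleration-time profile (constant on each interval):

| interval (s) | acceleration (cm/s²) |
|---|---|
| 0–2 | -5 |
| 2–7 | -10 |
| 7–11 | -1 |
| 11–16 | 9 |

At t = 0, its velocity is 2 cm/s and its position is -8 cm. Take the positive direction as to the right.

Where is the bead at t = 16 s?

-616.5 cm

On each constant-a segment, Δv = aΔt and Δx = v₀Δt + ½aΔt²; chain segment to segment.
0–2 s: v starts 2 cm/s; Δx = 2·2 + ½·-5·2² = -6 cm; v ends -8 cm/s.
2–7 s: v starts -8 cm/s; Δx = -8·5 + ½·-10·5² = -165 cm; v ends -58 cm/s.
7–11 s: v starts -58 cm/s; Δx = -58·4 + ½·-1·4² = -240 cm; v ends -62 cm/s.
11–16 s: v starts -62 cm/s; Δx = -62·5 + ½·9·5² = -197.5 cm; v ends -17 cm/s.
x(16) = -8 + Σ Δx = -616.5 cm.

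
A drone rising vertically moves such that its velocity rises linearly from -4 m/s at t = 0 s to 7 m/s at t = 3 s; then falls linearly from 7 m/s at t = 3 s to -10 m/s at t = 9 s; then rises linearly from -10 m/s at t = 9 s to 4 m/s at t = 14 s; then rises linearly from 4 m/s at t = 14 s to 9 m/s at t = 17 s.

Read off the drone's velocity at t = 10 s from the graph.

-7.2 m/s

On 9–14 s the graph is linear from -10 to 4 m/s: v(10) = -10 + (4 − -10)·(10 − 9)/(14 − 9) = -7.2 m/s.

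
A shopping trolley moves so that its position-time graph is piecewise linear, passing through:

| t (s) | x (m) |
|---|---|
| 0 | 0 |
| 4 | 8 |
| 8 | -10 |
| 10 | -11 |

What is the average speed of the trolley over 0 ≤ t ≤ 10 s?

Average speed = (total path length)/(elapsed time); on a piecewise-linear x-t graph the path length is Σ|Δx|.
0–4 s: |Δx| = |8 − 0| = 8 m
4–8 s: |Δx| = |-10 − 8| = 18 m
8–10 s: |Δx| = |-11 − -10| = 1 m
Total path = 27 m; average speed = 27/10 = 2.7 m/s.

2.7 m/s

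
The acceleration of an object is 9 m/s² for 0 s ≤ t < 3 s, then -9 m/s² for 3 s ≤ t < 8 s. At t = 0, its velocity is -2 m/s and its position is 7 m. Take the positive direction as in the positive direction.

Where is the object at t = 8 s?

On each constant-a segment, Δv = aΔt and Δx = v₀Δt + ½aΔt²; chain segment to segment.
0–3 s: v starts -2 m/s; Δx = -2·3 + ½·9·3² = 34.5 m; v ends 25 m/s.
3–8 s: v starts 25 m/s; Δx = 25·5 + ½·-9·5² = 12.5 m; v ends -20 m/s.
x(8) = 7 + Σ Δx = 54 m.

54 m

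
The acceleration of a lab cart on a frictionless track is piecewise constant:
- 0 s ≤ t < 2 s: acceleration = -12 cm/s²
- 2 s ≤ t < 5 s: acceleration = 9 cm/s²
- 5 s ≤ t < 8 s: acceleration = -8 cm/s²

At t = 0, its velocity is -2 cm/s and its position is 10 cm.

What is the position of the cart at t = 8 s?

On each constant-a segment, Δv = aΔt and Δx = v₀Δt + ½aΔt²; chain segment to segment.
0–2 s: v starts -2 cm/s; Δx = -2·2 + ½·-12·2² = -28 cm; v ends -26 cm/s.
2–5 s: v starts -26 cm/s; Δx = -26·3 + ½·9·3² = -37.5 cm; v ends 1 cm/s.
5–8 s: v starts 1 cm/s; Δx = 1·3 + ½·-8·3² = -33 cm; v ends -23 cm/s.
x(8) = 10 + Σ Δx = -88.5 cm.

-88.5 cm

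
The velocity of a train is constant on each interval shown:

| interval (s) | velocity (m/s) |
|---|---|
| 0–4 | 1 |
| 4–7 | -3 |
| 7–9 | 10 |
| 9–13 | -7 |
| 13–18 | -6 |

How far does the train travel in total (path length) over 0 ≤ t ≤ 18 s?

91 m

Distance (not displacement) is the total path length: add the absolute areas under v-t.
0–4 s: |1| × 4 = 4 m
4–7 s: |-3| × 3 = 9 m
7–9 s: |10| × 2 = 20 m
9–13 s: |-7| × 4 = 28 m
13–18 s: |-6| × 5 = 30 m
Total distance = 91 m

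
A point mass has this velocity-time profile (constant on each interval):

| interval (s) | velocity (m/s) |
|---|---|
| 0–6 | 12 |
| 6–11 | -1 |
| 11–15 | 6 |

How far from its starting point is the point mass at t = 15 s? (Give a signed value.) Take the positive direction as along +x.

Net displacement equals the area under the velocity-time graph (areas below the axis count negative).
0–6 s: 12 × 6 = 72 m
6–11 s: -1 × 5 = -5 m
11–15 s: 6 × 4 = 24 m
Net displacement = 91 m

91 m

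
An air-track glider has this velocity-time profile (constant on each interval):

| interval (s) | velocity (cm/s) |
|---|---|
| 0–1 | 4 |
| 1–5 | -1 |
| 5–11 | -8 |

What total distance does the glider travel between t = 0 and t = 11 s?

Distance (not displacement) is the total path length: add the absolute areas under v-t.
0–1 s: |4| × 1 = 4 cm
1–5 s: |-1| × 4 = 4 cm
5–11 s: |-8| × 6 = 48 cm
Total distance = 56 cm

56 cm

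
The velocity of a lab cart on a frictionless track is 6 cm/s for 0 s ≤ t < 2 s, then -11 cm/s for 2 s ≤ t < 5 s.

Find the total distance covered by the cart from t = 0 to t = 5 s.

45 cm

Distance (not displacement) is the total path length: add the absolute areas under v-t.
0–2 s: |6| × 2 = 12 cm
2–5 s: |-11| × 3 = 33 cm
Total distance = 45 cm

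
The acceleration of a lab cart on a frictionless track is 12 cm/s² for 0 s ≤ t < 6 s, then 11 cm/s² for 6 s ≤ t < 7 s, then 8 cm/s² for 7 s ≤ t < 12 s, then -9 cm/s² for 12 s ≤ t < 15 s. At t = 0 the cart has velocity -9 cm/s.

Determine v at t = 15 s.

87 cm/s

Δv equals the area under the a-t graph; then v = v₀ + Δv.
0–6 s: 12 × 6 = 72 cm/s
6–7 s: 11 × 1 = 11 cm/s
7–12 s: 8 × 5 = 40 cm/s
12–15 s: -9 × 3 = -27 cm/s
Δv = 96 cm/s, so v(15) = -9 + (96) = 87 cm/s.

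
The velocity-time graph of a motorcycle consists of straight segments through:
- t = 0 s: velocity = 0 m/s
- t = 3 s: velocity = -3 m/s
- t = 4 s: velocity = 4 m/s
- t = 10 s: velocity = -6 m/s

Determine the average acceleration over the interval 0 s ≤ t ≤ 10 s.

-0.6 m/s²

Average acceleration = Δv/Δt = (-6 − 0)/(10 − 0) = -0.6 m/s².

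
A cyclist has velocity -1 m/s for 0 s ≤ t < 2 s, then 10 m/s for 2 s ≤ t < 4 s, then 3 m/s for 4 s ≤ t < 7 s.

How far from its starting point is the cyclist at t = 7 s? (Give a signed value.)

Displacement is the signed area under the v-t curve.
0–2 s: -1 × 2 = -2 m
2–4 s: 10 × 2 = 20 m
4–7 s: 3 × 3 = 9 m
Net displacement = 27 m

27 m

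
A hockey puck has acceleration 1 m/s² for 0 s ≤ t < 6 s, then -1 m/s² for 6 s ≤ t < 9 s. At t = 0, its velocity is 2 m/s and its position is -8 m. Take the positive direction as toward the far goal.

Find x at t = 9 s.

41.5 m

On each constant-a segment, Δv = aΔt and Δx = v₀Δt + ½aΔt²; chain segment to segment.
0–6 s: v starts 2 m/s; Δx = 2·6 + ½·1·6² = 30 m; v ends 8 m/s.
6–9 s: v starts 8 m/s; Δx = 8·3 + ½·-1·3² = 19.5 m; v ends 5 m/s.
x(9) = -8 + Σ Δx = 41.5 m.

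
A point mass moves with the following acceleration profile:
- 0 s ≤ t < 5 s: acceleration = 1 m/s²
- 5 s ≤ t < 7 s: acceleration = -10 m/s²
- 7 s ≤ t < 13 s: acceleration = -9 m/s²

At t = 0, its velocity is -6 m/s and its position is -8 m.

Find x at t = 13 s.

-335.5 m

On each constant-a segment, Δv = aΔt and Δx = v₀Δt + ½aΔt²; chain segment to segment.
0–5 s: v starts -6 m/s; Δx = -6·5 + ½·1·5² = -17.5 m; v ends -1 m/s.
5–7 s: v starts -1 m/s; Δx = -1·2 + ½·-10·2² = -22 m; v ends -21 m/s.
7–13 s: v starts -21 m/s; Δx = -21·6 + ½·-9·6² = -288 m; v ends -75 m/s.
x(13) = -8 + Σ Δx = -335.5 m.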